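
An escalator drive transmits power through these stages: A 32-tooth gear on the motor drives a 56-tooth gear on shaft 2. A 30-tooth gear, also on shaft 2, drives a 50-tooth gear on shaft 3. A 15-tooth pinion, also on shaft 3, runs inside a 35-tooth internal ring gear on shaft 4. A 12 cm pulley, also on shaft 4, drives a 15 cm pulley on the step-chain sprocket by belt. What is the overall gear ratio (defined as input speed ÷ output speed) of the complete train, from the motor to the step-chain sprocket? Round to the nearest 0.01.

Each stage contributes driven/driver: gear mesh 56/32 = 1.75, gear mesh 50/30 = 1.6667, internal gear 35/15 = 2.3333, belt 15/12 = 1.25.
Overall: 1.75 × 1.6667 × 2.3333 × 1.25 = 8.5069.

8.51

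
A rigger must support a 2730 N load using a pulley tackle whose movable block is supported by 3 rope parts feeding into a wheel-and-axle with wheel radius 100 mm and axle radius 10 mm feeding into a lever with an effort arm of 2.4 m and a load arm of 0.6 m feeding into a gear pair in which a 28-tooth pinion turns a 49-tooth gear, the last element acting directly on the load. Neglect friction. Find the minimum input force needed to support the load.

Block-and-tackle MA = number of supporting rope parts = 3.
Wheel-and-axle MA = R/r = 100/10 = 10.
Lever MA = effort arm / load arm = 2.4/0.6 = 4.
Gear pair MA = 49/28 = 1.75.
Combined ideal MA = 3 × 10 × 4 × 1.75 = 210.
Effort = load / MA = 2730 / 210 = 13 N.

13 N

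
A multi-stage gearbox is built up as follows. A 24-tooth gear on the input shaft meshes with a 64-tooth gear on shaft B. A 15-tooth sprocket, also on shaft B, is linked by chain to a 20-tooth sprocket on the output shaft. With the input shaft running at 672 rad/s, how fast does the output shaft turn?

Gear mesh: ratio = 64/24 = 2.6667, so shaft B turns at 672 / 2.6667 = 252 rad/s.
Chain: ratio = 20/15 = 1.3333, so the output shaft turns at 252 / 1.3333 = 189 rad/s.

189 rad/s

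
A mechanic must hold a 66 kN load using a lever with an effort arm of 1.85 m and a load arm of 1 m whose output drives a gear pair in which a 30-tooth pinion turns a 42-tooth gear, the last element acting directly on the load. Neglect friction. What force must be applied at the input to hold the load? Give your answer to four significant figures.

Lever MA = effort arm / load arm = 1.85/1 = 1.85.
Gear pair MA = 42/30 = 1.4.
Combined ideal MA = 1.85 × 1.4 = 2.59.
Effort = load / MA = 66 / 2.59 = 25.483 kN.

25.48 kN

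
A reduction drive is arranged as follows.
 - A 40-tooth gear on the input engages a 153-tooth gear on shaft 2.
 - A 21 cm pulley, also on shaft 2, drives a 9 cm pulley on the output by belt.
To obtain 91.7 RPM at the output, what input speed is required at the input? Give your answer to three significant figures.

150 RPM

Overall ratio R = 3.825 × 0.42857 = 1.6393.
Required input speed = output speed × R = 91.7 × 1.6393 = 150.32 RPM.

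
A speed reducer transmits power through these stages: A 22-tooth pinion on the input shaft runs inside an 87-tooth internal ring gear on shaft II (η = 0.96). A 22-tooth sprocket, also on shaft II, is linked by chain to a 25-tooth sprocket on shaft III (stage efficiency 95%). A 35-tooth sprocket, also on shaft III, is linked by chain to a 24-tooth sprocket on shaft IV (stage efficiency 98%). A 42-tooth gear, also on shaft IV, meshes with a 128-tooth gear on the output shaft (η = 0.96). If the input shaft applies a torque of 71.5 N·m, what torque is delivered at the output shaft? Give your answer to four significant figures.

576.1 N·m

internal gear 87/22 = 3.9545 → τ = 71.5·3.9545·0.96 = 271.44 N·m
chain 25/22 = 1.1364 → τ = 271.44·1.1364·0.95 = 293.03 N·m
chain 24/35 = 0.68571 → τ = 293.03·0.68571·0.98 = 196.92 N·m
gear mesh 128/42 = 3.0476 → τ = 196.92·3.0476·0.96 = 576.12 N·m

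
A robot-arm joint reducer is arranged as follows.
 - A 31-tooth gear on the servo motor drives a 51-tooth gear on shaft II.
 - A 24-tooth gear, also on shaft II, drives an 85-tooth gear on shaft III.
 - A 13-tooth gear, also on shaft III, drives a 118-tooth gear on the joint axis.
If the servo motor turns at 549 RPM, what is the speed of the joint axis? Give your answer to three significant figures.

Gear mesh: ratio = 51/31 = 1.6452, so shaft II turns at 549 / 1.6452 = 333.71 RPM.
Gear mesh: ratio = 85/24 = 3.5417, so shaft III turns at 333.71 / 3.5417 = 94.223 RPM.
Gear mesh: ratio = 118/13 = 9.0769, so the joint axis turns at 94.223 / 9.0769 = 10.38 RPM.

10.4 RPM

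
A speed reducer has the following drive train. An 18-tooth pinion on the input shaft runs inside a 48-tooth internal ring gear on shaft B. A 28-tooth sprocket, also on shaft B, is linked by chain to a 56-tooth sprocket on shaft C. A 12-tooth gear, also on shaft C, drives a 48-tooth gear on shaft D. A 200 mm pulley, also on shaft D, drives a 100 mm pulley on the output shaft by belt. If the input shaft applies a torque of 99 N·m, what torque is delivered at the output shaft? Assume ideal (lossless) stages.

1056 N·m

internal gear 48/18 = 2.6667 → τ = 99·2.6667 = 264 N·m
chain 56/28 = 2 → τ = 264·2 = 528 N·m
gear mesh 48/12 = 4 → τ = 528·4 = 2112 N·m
belt 100/200 = 0.5 → τ = 2112·0.5 = 1056 N·m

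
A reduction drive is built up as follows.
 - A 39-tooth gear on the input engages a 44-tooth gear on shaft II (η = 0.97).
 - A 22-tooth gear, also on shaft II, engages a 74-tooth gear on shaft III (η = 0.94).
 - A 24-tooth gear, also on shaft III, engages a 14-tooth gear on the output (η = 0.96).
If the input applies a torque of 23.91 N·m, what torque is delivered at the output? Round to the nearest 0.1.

gear mesh 44/39 = 1.1282 → τ = 23.91·1.1282·0.97 = 26.166 N·m
gear mesh 74/22 = 3.3636 → τ = 26.166·3.3636·0.94 = 82.733 N·m
gear mesh 14/24 = 0.58333 → τ = 82.733·0.58333·0.96 = 46.33 N·m

46.3 N·m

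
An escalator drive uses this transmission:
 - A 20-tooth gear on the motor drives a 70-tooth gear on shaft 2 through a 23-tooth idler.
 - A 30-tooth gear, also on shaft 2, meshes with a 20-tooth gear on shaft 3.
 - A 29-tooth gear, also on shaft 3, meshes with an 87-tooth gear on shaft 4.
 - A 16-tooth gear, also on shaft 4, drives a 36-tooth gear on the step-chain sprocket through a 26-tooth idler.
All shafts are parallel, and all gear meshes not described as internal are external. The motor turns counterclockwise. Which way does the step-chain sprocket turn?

the motor → shaft 2: driver → idler → driven is 2 external meshes, 2 reversals → CCW.
shaft 2 → shaft 3: external mesh, 1 reversal → CW.
shaft 3 → shaft 4: external mesh, 1 reversal → CCW.
shaft 4 → the step-chain sprocket: driver → idler → driven is 2 external meshes, 2 reversals → CCW.
6 reversals in total — an even number — so the step-chain sprocket turns the same way as the motor.

counterclockwise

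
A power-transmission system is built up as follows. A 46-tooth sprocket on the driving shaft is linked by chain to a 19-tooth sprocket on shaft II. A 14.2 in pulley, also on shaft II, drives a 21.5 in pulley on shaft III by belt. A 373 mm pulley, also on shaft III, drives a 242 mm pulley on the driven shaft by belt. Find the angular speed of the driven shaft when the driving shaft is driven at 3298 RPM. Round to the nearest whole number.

the driving shaft → shaft II (chain, 19/46): 3298 ÷ 0.41304 = 7984.6 RPM
shaft II → shaft III (belt, 21.5/14.2): 7984.6 ÷ 1.5141 = 5273.6 RPM
shaft III → the driven shaft (belt, 242/373): 5273.6 ÷ 0.64879 = 8128.3 RPM

8128 RPM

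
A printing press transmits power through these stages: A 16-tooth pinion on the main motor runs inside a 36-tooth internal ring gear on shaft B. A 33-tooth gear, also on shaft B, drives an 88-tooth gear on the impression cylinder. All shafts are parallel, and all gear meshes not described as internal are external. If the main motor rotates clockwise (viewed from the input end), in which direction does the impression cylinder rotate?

anticlockwise

the main motor → shaft B: internal mesh, same direction → CW.
shaft B → the impression cylinder: external mesh, 1 reversal → CCW.
1 reversal in total — an odd number — so the impression cylinder turns opposite to the main motor.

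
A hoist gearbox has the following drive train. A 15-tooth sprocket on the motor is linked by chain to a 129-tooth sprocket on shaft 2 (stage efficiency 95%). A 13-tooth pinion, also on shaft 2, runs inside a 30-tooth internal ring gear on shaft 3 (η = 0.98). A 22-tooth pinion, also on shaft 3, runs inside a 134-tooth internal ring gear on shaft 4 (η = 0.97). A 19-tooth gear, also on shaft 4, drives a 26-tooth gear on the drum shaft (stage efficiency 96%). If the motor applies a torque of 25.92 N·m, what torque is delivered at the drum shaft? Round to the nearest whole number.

After the chain (129/15): 25.92 × 8.6 × 0.95 = 211.77 N·m
After the internal gear (30/13): 211.77 × 2.3077 × 0.98 = 478.92 N·m
After the internal gear (134/22): 478.92 × 6.0909 × 0.97 = 2829.5 N·m
After the gear mesh (26/19): 2829.5 × 1.3684 × 0.96 = 3717.1 N·m

3717 N·m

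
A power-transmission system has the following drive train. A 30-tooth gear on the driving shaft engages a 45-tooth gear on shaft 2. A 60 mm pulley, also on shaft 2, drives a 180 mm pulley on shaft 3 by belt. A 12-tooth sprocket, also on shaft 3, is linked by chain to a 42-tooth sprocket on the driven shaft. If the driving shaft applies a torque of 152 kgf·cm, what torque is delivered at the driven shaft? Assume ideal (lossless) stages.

Gear mesh: ratio = 45/30 = 1.5; torque at shaft 2 = 152 × 1.5 = 228 kgf·cm.
Belt: ratio = 180/60 = 3; torque at shaft 3 = 228 × 3 = 684 kgf·cm.
Chain: ratio = 42/12 = 3.5; torque at the driven shaft = 684 × 3.5 = 2394 kgf·cm.

2394 kgf·cm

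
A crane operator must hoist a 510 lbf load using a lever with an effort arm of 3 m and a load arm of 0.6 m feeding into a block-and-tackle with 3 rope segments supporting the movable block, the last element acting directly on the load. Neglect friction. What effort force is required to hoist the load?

Lever MA = effort arm / load arm = 3/0.6 = 5.
Block-and-tackle MA = number of supporting rope parts = 3.
Combined ideal MA = 5 × 3 = 15.
Effort = load / MA = 510 / 15 = 34 lbf.

34 lbf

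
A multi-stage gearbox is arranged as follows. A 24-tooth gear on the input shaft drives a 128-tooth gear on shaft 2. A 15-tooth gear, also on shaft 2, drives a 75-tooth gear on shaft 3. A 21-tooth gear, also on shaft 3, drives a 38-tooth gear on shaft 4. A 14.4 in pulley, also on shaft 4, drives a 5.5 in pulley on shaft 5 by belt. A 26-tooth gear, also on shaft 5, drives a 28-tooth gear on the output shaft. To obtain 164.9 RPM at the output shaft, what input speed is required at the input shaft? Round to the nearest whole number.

Overall ratio R = 5.3333 × 5 × 1.8095 × 0.38194 × 1.0769 = 19.848.
Required input speed = output speed × R = 164.9 × 19.848 = 3272.9 RPM.

3273 RPM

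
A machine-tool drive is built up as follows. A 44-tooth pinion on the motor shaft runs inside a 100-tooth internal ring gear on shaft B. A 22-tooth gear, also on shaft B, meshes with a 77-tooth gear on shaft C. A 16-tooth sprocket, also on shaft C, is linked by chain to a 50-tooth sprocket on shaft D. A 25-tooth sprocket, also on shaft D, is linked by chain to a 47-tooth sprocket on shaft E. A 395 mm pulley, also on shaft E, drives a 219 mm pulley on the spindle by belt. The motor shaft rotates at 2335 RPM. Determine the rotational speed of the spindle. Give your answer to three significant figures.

Internal gear: ratio = 100/44 = 2.2727, so shaft B turns at 2335 / 2.2727 = 1027.4 RPM.
Gear mesh: ratio = 77/22 = 3.5, so shaft C turns at 1027.4 / 3.5 = 293.54 RPM.
Chain: ratio = 50/16 = 3.125, so shaft D turns at 293.54 / 3.125 = 93.934 RPM.
Chain: ratio = 47/25 = 1.88, so shaft E turns at 93.934 / 1.88 = 49.965 RPM.
Belt: ratio = 219/395 = 0.55443, so the spindle turns at 49.965 / 0.55443 = 90.119 RPM.

90.1 RPM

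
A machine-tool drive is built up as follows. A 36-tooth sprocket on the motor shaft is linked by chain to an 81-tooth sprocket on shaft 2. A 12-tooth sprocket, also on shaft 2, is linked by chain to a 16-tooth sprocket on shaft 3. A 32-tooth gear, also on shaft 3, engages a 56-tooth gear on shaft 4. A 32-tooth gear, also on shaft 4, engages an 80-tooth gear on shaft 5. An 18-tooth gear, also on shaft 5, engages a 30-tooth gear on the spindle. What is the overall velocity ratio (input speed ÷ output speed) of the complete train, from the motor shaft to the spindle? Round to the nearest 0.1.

Each stage contributes driven/driver: chain 81/36 = 2.25, chain 16/12 = 1.3333, gear mesh 56/32 = 1.75, gear mesh 80/32 = 2.5, gear mesh 30/18 = 1.6667.
Overall: 2.25 × 1.3333 × 1.75 × 2.5 × 1.6667 = 21.875.

21.9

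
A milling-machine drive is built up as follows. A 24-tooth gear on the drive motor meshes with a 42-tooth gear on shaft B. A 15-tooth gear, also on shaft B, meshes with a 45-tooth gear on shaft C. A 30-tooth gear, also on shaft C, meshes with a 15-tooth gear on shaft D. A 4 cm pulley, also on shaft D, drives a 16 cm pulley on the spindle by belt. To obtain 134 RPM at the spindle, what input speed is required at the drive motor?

Overall ratio R = 1.75 × 3 × 0.5 × 4 = 10.5.
Required input speed = output speed × R = 134 × 10.5 = 1407 RPM.

1407 RPM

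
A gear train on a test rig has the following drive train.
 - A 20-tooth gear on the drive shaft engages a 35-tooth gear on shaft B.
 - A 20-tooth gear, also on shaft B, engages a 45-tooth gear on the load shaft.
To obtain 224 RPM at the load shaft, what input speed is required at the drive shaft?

882 RPM

Overall ratio R = 1.75 × 2.25 = 3.9375.
Required input speed = output speed × R = 224 × 3.9375 = 882 RPM.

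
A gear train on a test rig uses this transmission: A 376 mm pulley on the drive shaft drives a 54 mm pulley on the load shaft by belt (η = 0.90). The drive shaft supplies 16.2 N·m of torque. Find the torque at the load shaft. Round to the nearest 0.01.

After the belt (54/376): 16.2 × 0.14362 × 0.90 = 2.0939 N·m

2.09 N·m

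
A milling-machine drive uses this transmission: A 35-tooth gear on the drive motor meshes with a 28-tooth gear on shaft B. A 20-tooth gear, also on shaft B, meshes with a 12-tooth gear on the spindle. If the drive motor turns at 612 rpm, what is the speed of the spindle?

the drive motor → shaft B (gear mesh, 28/35): 612 ÷ 0.8 = 765 rpm
shaft B → the spindle (gear mesh, 12/20): 765 ÷ 0.6 = 1275 rpm

1275 rpm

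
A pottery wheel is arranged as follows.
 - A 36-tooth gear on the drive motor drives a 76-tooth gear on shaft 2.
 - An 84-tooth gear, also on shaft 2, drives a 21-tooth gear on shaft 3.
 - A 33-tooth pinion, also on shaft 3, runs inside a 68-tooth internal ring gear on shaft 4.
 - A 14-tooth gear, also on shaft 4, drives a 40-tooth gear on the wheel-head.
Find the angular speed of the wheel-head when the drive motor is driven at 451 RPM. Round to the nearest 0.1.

gear mesh 76/36 = 2.1111 → 451/2.1111 = 213.63 RPM
gear mesh 21/84 = 0.25 → 213.63/0.25 = 854.53 RPM
internal gear 68/33 = 2.0606 → 854.53/2.0606 = 414.7 RPM
gear mesh 40/14 = 2.8571 → 414.7/2.8571 = 145.14 RPM

145.1 RPM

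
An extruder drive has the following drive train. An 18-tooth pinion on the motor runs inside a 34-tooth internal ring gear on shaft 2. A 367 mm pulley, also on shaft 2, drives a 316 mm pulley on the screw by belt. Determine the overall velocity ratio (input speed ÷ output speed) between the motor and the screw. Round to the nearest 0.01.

Each stage contributes driven/driver: internal gear 34/18 = 1.8889, belt 316/367 = 0.86104.
Overall: 1.8889 × 0.86104 = 1.6264.

1.63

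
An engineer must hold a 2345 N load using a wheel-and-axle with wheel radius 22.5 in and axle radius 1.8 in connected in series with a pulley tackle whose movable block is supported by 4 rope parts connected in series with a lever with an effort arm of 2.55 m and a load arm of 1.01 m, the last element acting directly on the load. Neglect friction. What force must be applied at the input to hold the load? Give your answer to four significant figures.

Wheel-and-axle MA = R/r = 22.5/1.8 = 12.5.
Block-and-tackle MA = number of supporting rope parts = 4.
Lever MA = effort arm / load arm = 2.55/1.01 = 2.5248.
Combined ideal MA = 12.5 × 4 × 2.5248 = 126.24.
Effort = load / MA = 2345 / 126.24 = 18.576 N.

18.58 N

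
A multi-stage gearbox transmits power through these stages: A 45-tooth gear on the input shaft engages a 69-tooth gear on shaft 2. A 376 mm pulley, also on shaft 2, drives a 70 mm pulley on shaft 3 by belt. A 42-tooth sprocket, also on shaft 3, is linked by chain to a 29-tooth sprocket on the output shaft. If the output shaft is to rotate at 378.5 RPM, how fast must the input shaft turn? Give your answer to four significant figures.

74.60 RPM

Overall ratio R = 1.5333 × 0.18617 × 0.69048 = 0.1971.
Required input speed = output speed × R = 378.5 × 0.1971 = 74.604 RPM.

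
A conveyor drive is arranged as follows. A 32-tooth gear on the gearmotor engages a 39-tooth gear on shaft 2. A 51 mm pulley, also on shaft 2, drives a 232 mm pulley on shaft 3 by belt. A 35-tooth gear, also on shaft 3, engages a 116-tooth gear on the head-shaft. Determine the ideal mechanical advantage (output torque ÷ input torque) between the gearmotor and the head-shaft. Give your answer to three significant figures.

18.4

Each stage contributes driven/driver: gear mesh 39/32 = 1.2188, belt 232/51 = 4.549, gear mesh 116/35 = 3.3143.
Overall: 1.2188 × 4.549 × 3.3143 = 18.375.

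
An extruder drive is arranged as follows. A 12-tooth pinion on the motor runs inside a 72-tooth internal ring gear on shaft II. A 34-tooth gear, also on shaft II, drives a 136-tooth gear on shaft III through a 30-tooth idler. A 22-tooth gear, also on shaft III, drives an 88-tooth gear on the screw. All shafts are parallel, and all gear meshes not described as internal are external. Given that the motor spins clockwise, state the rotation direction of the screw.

counterclockwise

the motor → shaft II: internal mesh, same direction → CW.
shaft II → shaft III: driver → idler → driven is 2 external meshes, 2 reversals → CW.
shaft III → the screw: external mesh, 1 reversal → CCW.
3 reversals in total — an odd number — so the screw turns opposite to the motor.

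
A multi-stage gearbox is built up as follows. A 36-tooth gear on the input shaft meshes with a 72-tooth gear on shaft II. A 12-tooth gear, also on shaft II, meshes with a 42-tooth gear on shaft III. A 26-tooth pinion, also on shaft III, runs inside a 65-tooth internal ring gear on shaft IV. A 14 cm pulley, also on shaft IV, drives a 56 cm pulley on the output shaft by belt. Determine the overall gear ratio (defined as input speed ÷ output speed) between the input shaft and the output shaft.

Each stage contributes driven/driver: gear mesh 72/36 = 2, gear mesh 42/12 = 3.5, internal gear 65/26 = 2.5, belt 56/14 = 4.
Overall: 2 × 3.5 × 2.5 × 4 = 70.

70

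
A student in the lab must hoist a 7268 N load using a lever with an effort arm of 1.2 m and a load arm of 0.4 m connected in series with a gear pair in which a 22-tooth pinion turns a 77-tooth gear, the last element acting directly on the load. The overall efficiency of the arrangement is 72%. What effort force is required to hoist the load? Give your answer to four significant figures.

961.4 N

Lever MA = effort arm / load arm = 1.2/0.4 = 3.
Gear pair MA = 77/22 = 3.5.
Combined ideal MA = 3 × 3.5 = 10.5.
Actual MA = 10.5 × 0.72 = 7.56.
Effort = load / actual MA = 7268 / 7.56 = 961.38 N.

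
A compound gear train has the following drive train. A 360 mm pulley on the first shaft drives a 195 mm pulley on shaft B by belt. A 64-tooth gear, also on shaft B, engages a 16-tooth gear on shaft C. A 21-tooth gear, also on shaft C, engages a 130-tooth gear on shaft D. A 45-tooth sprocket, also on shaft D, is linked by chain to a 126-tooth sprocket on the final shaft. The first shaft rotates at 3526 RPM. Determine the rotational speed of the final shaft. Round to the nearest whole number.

1502 RPM

belt 195/360 = 0.54167 → 3526/0.54167 = 6509.5 RPM
gear mesh 16/64 = 0.25 → 6509.5/0.25 = 26038 RPM
gear mesh 130/21 = 6.1905 → 26038/6.1905 = 4206.2 RPM
chain 126/45 = 2.8 → 4206.2/2.8 = 1502.2 RPM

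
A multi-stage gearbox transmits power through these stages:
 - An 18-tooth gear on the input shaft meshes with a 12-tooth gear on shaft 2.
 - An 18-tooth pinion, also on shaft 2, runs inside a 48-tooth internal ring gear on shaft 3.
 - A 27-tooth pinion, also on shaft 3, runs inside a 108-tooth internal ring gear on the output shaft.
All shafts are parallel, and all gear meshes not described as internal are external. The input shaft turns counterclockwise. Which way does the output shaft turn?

the input shaft → shaft 2: external mesh, 1 reversal → CW.
shaft 2 → shaft 3: internal mesh, same direction → CW.
shaft 3 → the output shaft: internal mesh, same direction → CW.
1 reversal in total — an odd number — so the output shaft turns opposite to the input shaft.

clockwise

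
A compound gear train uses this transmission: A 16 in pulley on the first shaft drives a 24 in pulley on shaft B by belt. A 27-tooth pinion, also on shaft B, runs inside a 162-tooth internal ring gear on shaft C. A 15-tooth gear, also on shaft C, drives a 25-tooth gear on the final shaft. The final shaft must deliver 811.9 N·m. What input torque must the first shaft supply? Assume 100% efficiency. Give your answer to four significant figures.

54.13 N·m

Overall ratio R = 1.5 × 6 × 1.6667 = 15.
Input torque = output torque / R = 811.9 / 15 = 54.127 N·m.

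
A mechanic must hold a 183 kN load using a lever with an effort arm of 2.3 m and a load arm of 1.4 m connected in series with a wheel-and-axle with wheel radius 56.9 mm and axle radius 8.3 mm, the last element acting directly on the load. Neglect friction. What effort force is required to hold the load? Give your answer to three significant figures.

16.2 kN

Lever MA = effort arm / load arm = 2.3/1.4 = 1.6429.
Wheel-and-axle MA = R/r = 56.9/8.3 = 6.8554.
Combined ideal MA = 1.6429 × 6.8554 = 11.262.
Effort = load / MA = 183 / 11.262 = 16.249 kN.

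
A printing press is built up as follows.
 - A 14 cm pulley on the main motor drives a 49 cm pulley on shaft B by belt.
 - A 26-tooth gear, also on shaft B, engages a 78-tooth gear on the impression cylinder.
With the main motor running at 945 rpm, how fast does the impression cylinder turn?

Belt: ratio = 49/14 = 3.5, so shaft B turns at 945 / 3.5 = 270 rpm.
Gear mesh: ratio = 78/26 = 3, so the impression cylinder turns at 270 / 3 = 90 rpm.

90 rpm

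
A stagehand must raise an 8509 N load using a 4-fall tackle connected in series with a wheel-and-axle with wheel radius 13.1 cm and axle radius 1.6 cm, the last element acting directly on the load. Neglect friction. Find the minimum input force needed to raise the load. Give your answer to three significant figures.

Block-and-tackle MA = number of supporting rope parts = 4.
Wheel-and-axle MA = R/r = 13.1/1.6 = 8.1875.
Combined ideal MA = 4 × 8.1875 = 32.75.
Effort = load / MA = 8509 / 32.75 = 259.82 N.

260 N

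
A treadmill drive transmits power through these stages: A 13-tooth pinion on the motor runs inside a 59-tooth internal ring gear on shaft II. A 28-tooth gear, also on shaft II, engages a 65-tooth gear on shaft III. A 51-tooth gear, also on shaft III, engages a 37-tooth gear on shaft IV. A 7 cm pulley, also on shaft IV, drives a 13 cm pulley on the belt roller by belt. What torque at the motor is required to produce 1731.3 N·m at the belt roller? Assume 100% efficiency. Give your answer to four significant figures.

Overall ratio R = 4.5385 × 2.3214 × 0.72549 × 1.8571 = 14.195.
Input torque = output torque / R = 1731.3 / 14.195 = 121.96 N·m.

122.0 N·m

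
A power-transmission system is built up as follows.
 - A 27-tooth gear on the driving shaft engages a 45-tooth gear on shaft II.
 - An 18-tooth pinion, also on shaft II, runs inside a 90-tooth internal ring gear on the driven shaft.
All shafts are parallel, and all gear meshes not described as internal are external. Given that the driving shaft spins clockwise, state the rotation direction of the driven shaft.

counterclockwise

the driving shaft → shaft II: external mesh, 1 reversal → CCW.
shaft II → the driven shaft: internal mesh, same direction → CCW.
1 reversal in total — an odd number — so the driven shaft turns opposite to the driving shaft.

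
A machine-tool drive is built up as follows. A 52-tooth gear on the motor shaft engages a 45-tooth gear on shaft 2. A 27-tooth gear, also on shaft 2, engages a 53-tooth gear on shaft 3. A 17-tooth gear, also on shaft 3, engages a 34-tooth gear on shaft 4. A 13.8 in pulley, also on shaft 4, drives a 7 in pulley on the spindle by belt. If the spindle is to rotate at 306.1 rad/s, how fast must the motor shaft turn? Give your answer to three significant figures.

528 rad/s

Overall ratio R = 0.86538 × 1.963 × 2 × 0.50725 = 1.7233.
Required input speed = output speed × R = 306.1 × 1.7233 = 527.51 rad/s.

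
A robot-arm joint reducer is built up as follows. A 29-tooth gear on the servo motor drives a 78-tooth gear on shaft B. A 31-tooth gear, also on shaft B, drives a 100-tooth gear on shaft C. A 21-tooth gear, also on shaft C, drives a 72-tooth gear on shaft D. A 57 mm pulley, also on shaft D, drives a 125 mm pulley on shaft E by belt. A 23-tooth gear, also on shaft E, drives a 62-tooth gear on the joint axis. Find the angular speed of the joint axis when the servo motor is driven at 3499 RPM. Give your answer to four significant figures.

the servo motor → shaft B (gear mesh, 78/29): 3499 ÷ 2.6897 = 1300.9 RPM
shaft B → shaft C (gear mesh, 100/31): 1300.9 ÷ 3.2258 = 403.28 RPM
shaft C → shaft D (gear mesh, 72/21): 403.28 ÷ 3.4286 = 117.62 RPM
shaft D → shaft E (belt, 125/57): 117.62 ÷ 2.193 = 53.637 RPM
shaft E → the joint axis (gear mesh, 62/23): 53.637 ÷ 2.6957 = 19.897 RPM

19.90 RPM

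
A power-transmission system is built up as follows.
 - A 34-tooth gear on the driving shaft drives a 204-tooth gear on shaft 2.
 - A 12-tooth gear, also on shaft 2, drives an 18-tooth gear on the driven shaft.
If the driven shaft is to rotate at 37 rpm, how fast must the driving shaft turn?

Overall ratio R = 6 × 1.5 = 9.
Required input speed = output speed × R = 37 × 9 = 333 rpm.

333 rpm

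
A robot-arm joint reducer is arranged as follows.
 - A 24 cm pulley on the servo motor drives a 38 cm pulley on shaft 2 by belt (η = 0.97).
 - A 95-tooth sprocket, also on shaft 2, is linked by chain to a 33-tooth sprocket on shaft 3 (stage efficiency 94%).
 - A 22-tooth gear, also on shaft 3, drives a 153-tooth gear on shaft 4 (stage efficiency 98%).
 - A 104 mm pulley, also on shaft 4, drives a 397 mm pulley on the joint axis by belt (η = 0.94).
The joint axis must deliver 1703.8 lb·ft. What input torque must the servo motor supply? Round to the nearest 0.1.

138.9 lb·ft

Overall ratio R = 1.5833 × 0.34737 × 6.9545 × 3.8173 = 14.601; overall efficiency η = 0.97 × 0.94 × 0.98 × 0.94 = 0.8400.
Input torque = output torque / (R × η) = 1703.8 / (14.601 × 0.8400) = 138.92 lb·ft.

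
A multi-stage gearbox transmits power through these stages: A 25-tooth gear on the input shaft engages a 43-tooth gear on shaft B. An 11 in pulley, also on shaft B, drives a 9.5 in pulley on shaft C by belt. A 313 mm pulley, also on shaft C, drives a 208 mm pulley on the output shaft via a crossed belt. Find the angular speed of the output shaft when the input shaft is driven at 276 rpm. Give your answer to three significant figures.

280 rpm

gear mesh 43/25 = 1.72 → 276/1.72 = 160.47 rpm
belt 9.5/11 = 0.86364 → 160.47/0.86364 = 185.8 rpm
belt 208/313 = 0.66454 → 185.8/0.66454 = 279.6 rpm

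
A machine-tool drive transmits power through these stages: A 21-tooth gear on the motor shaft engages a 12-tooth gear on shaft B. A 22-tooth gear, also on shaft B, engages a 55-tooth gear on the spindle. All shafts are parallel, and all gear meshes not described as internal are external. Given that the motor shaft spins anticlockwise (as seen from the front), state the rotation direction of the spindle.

the motor shaft → shaft B: external mesh, 1 reversal → CW.
shaft B → the spindle: external mesh, 1 reversal → CCW.
2 reversals in total — an even number — so the spindle turns the same way as the motor shaft.

anticlockwise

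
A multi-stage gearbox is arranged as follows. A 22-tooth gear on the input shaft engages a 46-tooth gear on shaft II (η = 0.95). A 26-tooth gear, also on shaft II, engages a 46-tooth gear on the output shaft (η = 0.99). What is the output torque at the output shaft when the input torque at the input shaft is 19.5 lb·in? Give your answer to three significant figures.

67.8 lb·in

After the gear mesh (46/22): 19.5 × 2.0909 × 0.95 = 38.734 lb·in
After the gear mesh (46/26): 38.734 × 1.7692 × 0.99 = 67.844 lb·in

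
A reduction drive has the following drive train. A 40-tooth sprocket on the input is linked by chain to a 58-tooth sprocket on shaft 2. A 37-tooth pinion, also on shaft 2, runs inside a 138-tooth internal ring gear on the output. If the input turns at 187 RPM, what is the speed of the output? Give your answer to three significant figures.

34.6 RPM

the input → shaft 2 (chain, 58/40): 187 ÷ 1.45 = 128.97 RPM
shaft 2 → the output (internal gear, 138/37): 128.97 ÷ 3.7297 = 34.578 RPM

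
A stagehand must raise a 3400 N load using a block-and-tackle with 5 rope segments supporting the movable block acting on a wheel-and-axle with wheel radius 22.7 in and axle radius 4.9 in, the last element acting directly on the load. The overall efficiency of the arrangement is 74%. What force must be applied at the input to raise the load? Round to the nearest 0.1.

198.4 N

Block-and-tackle MA = number of supporting rope parts = 5.
Wheel-and-axle MA = R/r = 22.7/4.9 = 4.6327.
Combined ideal MA = 5 × 4.6327 = 23.163.
Actual MA = 23.163 × 0.74 = 17.141.
Effort = load / actual MA = 3400 / 17.141 = 198.36 N.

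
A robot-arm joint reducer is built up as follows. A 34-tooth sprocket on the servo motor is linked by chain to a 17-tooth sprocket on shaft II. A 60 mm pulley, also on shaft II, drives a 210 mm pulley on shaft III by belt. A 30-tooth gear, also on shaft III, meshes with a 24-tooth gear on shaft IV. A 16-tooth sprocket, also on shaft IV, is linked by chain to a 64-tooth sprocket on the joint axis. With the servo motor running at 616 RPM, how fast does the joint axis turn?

110 RPM

the servo motor → shaft II (chain, 17/34): 616 ÷ 0.5 = 1232 RPM
shaft II → shaft III (belt, 210/60): 1232 ÷ 3.5 = 352 RPM
shaft III → shaft IV (gear mesh, 24/30): 352 ÷ 0.8 = 440 RPM
shaft IV → the joint axis (chain, 64/16): 440 ÷ 4 = 110 RPM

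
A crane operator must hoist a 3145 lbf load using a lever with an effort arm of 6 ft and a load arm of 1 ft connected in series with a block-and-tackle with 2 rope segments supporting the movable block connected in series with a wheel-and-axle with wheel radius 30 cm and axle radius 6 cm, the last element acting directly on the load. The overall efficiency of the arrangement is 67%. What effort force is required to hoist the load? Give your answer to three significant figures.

78.2 lbf

Lever MA = effort arm / load arm = 6/1 = 6.
Block-and-tackle MA = number of supporting rope parts = 2.
Wheel-and-axle MA = R/r = 30/6 = 5.
Combined ideal MA = 6 × 2 × 5 = 60.
Actual MA = 60 × 0.67 = 40.2.
Effort = load / actual MA = 3145 / 40.2 = 78.234 lbf.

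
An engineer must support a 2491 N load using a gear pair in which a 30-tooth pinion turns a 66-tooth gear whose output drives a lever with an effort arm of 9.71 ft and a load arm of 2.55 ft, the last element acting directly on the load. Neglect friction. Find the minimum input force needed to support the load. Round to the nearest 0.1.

297.4 N

Gear pair MA = 66/30 = 2.2.
Lever MA = effort arm / load arm = 9.71/2.55 = 3.8078.
Combined ideal MA = 2.2 × 3.8078 = 8.3773.
Effort = load / MA = 2491 / 8.3773 = 297.35 N.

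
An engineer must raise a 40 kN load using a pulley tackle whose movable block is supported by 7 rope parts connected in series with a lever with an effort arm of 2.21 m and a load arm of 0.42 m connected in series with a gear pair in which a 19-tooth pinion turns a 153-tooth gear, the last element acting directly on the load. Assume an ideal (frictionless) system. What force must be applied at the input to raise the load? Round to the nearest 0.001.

Block-and-tackle MA = number of supporting rope parts = 7.
Lever MA = effort arm / load arm = 2.21/0.42 = 5.2619.
Gear pair MA = 153/19 = 8.0526.
Combined ideal MA = 7 × 5.2619 × 8.0526 = 296.61.
Effort = load / MA = 40 / 296.61 = 0.13486 kN.

0.135 kN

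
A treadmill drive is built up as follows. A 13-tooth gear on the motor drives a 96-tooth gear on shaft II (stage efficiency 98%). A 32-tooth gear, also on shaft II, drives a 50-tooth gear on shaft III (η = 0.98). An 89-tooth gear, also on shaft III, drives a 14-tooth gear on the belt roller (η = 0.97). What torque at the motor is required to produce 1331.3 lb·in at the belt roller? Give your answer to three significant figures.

787 lb·in

Overall ratio R = 7.3846 × 1.5625 × 0.1573 = 1.815; overall efficiency η = 0.98 × 0.98 × 0.97 = 0.9316.
Input torque = output torque / (R × η) = 1331.3 / (1.815 × 0.9316) = 787.35 lb·in.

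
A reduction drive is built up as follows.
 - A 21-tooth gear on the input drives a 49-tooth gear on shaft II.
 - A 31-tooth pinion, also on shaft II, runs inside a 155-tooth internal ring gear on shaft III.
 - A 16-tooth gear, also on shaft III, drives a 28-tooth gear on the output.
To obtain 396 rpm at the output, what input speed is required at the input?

Overall ratio R = 2.3333 × 5 × 1.75 = 20.417.
Required input speed = output speed × R = 396 × 20.417 = 8085 rpm.

8085 rpm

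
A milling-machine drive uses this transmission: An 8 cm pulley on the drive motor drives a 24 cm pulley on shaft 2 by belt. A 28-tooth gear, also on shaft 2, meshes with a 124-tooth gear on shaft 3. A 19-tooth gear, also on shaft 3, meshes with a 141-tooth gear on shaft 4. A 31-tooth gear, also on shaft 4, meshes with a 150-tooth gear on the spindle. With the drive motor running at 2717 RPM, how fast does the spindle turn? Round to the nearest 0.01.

5.70 RPM

the drive motor → shaft 2 (belt, 24/8): 2717 ÷ 3 = 905.67 RPM
shaft 2 → shaft 3 (gear mesh, 124/28): 905.67 ÷ 4.4286 = 204.51 RPM
shaft 3 → shaft 4 (gear mesh, 141/19): 204.51 ÷ 7.4211 = 27.557 RPM
shaft 4 → the spindle (gear mesh, 150/31): 27.557 ÷ 4.8387 = 5.6952 RPM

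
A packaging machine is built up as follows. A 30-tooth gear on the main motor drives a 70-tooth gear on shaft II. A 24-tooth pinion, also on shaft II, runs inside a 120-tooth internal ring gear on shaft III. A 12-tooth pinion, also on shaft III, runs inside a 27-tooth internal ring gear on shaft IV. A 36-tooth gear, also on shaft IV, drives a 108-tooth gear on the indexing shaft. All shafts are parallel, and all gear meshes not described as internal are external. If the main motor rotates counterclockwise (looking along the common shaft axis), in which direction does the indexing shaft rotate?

the main motor → shaft II: external mesh, 1 reversal → CW.
shaft II → shaft III: internal mesh, same direction → CW.
shaft III → shaft IV: internal mesh, same direction → CW.
shaft IV → the indexing shaft: external mesh, 1 reversal → CCW.
2 reversals in total — an even number — so the indexing shaft turns the same way as the main motor.

counterclockwise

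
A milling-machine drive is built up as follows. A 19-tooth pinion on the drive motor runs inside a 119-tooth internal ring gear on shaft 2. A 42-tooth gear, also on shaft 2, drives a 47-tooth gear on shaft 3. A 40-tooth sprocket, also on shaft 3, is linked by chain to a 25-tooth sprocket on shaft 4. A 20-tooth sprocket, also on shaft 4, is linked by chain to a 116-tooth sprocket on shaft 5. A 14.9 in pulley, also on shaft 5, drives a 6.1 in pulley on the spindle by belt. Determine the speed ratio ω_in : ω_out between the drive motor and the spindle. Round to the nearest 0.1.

Each stage contributes driven/driver: internal gear 119/19 = 6.2632, gear mesh 47/42 = 1.119, chain 25/40 = 0.625, chain 116/20 = 5.8, belt 6.1/14.9 = 0.4094.
Overall: 6.2632 × 1.119 × 0.625 × 5.8 × 0.4094 = 10.401.

10.4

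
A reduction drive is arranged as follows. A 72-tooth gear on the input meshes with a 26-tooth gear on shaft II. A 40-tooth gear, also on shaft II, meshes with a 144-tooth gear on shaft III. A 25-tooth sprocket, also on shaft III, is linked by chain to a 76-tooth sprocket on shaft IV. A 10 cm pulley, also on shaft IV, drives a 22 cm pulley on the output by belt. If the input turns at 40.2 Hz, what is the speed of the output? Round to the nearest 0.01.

4.62 Hz

gear mesh 26/72 = 0.36111 → 40.2/0.36111 = 111.32 Hz
gear mesh 144/40 = 3.6 → 111.32/3.6 = 30.923 Hz
chain 76/25 = 3.04 → 30.923/3.04 = 10.172 Hz
belt 22/10 = 2.2 → 10.172/2.2 = 4.6237 Hz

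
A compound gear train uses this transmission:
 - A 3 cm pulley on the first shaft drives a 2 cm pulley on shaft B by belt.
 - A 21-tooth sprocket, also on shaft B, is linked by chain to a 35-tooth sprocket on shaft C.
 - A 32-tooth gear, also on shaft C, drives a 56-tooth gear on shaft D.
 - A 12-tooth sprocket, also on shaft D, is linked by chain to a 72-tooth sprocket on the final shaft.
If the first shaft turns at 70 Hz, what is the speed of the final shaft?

Belt: ratio = 2/3 = 0.66667, so shaft B turns at 70 / 0.66667 = 105 Hz.
Chain: ratio = 35/21 = 1.6667, so shaft C turns at 105 / 1.6667 = 63 Hz.
Gear mesh: ratio = 56/32 = 1.75, so shaft D turns at 63 / 1.75 = 36 Hz.
Chain: ratio = 72/12 = 6, so the final shaft turns at 36 / 6 = 6 Hz.

6 Hz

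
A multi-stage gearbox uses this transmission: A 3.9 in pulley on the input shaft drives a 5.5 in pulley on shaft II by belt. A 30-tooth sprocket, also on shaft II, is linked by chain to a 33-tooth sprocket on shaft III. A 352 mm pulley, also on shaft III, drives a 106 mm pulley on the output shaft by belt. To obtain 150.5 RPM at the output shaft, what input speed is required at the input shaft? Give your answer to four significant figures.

70.31 RPM

Overall ratio R = 1.4103 × 1.1 × 0.30114 = 0.46715.
Required input speed = output speed × R = 150.5 × 0.46715 = 70.306 RPM.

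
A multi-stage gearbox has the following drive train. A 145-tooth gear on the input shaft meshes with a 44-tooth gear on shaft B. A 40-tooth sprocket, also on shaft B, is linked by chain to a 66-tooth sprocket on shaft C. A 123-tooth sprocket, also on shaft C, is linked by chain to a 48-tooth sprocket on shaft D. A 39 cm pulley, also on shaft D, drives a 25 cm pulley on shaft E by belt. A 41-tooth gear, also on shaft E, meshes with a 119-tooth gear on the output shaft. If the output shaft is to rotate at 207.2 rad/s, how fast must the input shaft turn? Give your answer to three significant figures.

Overall ratio R = 0.30345 × 1.65 × 0.39024 × 0.64103 × 2.9024 = 0.36353.
Required input speed = output speed × R = 207.2 × 0.36353 = 75.324 rad/s.

75.3 rad/s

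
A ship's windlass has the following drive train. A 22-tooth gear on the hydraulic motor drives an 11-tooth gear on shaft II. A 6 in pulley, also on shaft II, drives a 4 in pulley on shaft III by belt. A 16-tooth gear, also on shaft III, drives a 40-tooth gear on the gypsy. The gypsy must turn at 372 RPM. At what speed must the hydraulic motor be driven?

Overall ratio R = 0.5 × 0.66667 × 2.5 = 0.83333.
Required input speed = output speed × R = 372 × 0.83333 = 310 RPM.

310 RPM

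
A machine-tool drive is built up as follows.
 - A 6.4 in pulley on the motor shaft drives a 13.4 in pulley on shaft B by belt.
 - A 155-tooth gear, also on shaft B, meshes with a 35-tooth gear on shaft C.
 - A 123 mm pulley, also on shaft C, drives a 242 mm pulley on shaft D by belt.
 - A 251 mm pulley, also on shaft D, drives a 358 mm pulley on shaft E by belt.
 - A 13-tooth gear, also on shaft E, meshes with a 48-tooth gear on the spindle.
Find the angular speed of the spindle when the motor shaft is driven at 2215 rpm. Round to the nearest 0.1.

452.2 rpm

Belt: ratio = 13.4/6.4 = 2.0938, so shaft B turns at 2215 / 2.0938 = 1057.9 rpm.
Gear mesh: ratio = 35/155 = 0.22581, so shaft C turns at 1057.9 / 0.22581 = 4685 rpm.
Belt: ratio = 242/123 = 1.9675, so shaft D turns at 4685 / 1.9675 = 2381.2 rpm.
Belt: ratio = 358/251 = 1.4263, so shaft E turns at 2381.2 / 1.4263 = 1669.5 rpm.
Gear mesh: ratio = 48/13 = 3.6923, so the spindle turns at 1669.5 / 3.6923 = 452.16 rpm.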